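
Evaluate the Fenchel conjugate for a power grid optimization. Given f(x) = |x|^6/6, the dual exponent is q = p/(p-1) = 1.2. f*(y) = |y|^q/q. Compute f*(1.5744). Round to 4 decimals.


The conjugate exponent q satisfies 1/p + 1/q = 1.
p = 6, so q = 6/(6 - 1) = 1.2
|y|^q = 1.5744^1.2 = 1.724
f*(1.5744) = 1.724 / 1.2 = 1.4367


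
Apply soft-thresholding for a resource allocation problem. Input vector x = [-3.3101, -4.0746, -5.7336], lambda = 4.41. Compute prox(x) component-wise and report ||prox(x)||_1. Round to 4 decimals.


Soft-thresholding with lambda = 4.41:
prox(-3.3101) = sign(-3.3101)*max(|-3.3101| - 4.41, 0) = 0.0
prox(-4.0746) = sign(-4.0746)*max(|-4.0746| - 4.41, 0) = 0.0
prox(-5.7336) = sign(-5.7336)*max(|-5.7336| - 4.41, 0) = -1.3236
prox(x) = [0.0, 0.0, -1.3236]
||prox(x)||_1 = 0.0 + 0.0 + 1.3236 = 1.3236


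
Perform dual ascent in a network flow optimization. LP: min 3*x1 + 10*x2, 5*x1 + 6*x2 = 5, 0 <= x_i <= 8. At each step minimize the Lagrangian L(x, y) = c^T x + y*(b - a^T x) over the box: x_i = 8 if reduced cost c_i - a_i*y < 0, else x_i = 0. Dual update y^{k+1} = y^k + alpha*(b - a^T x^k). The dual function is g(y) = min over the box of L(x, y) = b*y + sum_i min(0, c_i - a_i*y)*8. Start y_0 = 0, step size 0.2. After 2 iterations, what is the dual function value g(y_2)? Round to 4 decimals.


Dual ascent for LP: min 3*x1 + 10*x2, 5*x1 + 6*x2 = 5, 0 <= x_i <= 8
Step 1: y^k = 0.0, reduced costs: (3.0, 10.0)
  x^k = (0.0, 0.0), subgradient = b - a^T x = 5.0
  y^{k+1} = 0.0 + 0.2*5.0 = 1.0
Step 2: y^k = 1.0, reduced costs: (-2.0, 4.0)
  x^k = (8.0, 0.0), subgradient = b - a^T x = -35.0
  y^{k+1} = 1.0 + 0.2*-35.0 = -6.0
Dual objective at y_2 = -6.0: reduced costs (33.0, 46.0), box minimizer x = (0.0, 0.0)
g(y_2) = b*y + (c1 - a1*y)*x1 + (c2 - a2*y)*x2 = 5*(-6.0) + 33.0*0.0 + 46.0*0.0 = -30.0 + 0.0 + 0.0 = -30.0


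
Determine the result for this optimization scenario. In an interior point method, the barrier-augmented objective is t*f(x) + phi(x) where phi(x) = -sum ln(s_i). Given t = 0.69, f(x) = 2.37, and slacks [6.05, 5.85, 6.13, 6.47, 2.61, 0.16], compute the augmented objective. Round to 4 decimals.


Step 1: Compute log-barrier.
ln values: [1.8001, 1.7664, 1.8132, 1.8672, 0.9594, -1.8326]
phi = -(1.8001 + 1.7664 + 1.8132 + 1.8672 + 0.9594 - 1.8326) = -6.3736
Step 2: Compute augmented objective.
t*f(x) = 0.69*2.37 = 1.6353
Total = 1.6353 - 6.3736 = -4.7383


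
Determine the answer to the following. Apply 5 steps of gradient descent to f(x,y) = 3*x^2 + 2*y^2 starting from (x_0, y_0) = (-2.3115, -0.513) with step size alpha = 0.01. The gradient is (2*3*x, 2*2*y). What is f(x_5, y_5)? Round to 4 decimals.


Gradient descent on f(x,y) = 3*x^2 + 2*y^2.
Starting point: (-2.3115, -0.513), alpha = 0.01
Step 1: grad_x = 2*3*-2.3115 = -13.869, grad_y = 2*2*-0.513 = -2.052
  x_1 = -2.3115 - 0.01*-13.869 = -2.1728
  y_1 = -0.513 - 0.01*-2.052 = -0.4925
Step 2: grad_x = 2*3*-2.1728 = -13.0369, grad_y = 2*2*-0.4925 = -1.9699
  x_2 = -2.1728 - 0.01*-13.0369 = -2.0424
  y_2 = -0.4925 - 0.01*-1.9699 = -0.4728
Step 3: grad_x = 2*3*-2.0424 = -12.2546, grad_y = 2*2*-0.4728 = -1.8911
  x_3 = -2.0424 - 0.01*-12.2546 = -1.9199
  y_3 = -0.4728 - 0.01*-1.8911 = -0.4539
Step 4: grad_x = 2*3*-1.9199 = -11.5194, grad_y = 2*2*-0.4539 = -1.8155
  x_4 = -1.9199 - 0.01*-11.5194 = -1.8047
  y_4 = -0.4539 - 0.01*-1.8155 = -0.4357
Step 5: grad_x = 2*3*-1.8047 = -10.8282, grad_y = 2*2*-0.4357 = -1.7429
  x_5 = -1.8047 - 0.01*-10.8282 = -1.6964
  y_5 = -0.4357 - 0.01*-1.7429 = -0.4183
f(-1.6964, -0.4183) = 3*(-1.6964)^2 + 2*(-0.4183)^2 = 8.9834


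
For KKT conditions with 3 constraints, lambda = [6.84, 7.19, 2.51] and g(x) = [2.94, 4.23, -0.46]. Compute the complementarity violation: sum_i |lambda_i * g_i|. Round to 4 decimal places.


KKT complementary slackness check:
lambda_1 * g_1 = 6.84 * 2.94 = 20.1096
lambda_2 * g_2 = 7.19 * 4.23 = 30.4137
lambda_3 * g_3 = 2.51 * -0.46 = -1.1546
Total violation = 20.1096 + 30.4137 + 1.1546 = 51.6779


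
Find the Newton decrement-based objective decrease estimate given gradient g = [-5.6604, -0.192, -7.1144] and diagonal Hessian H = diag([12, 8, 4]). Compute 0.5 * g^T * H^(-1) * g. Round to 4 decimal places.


Step 1: H is diagonal, so H^(-1) * g = [-0.4717, -0.024, -1.7786].
Step 2: g^T H^(-1) g = sum_i g_i^2 / H_ii
  = (-5.6604)^2/12 + (-0.192)^2/8 + (-7.1144)^2/4
  = 2.67 + 0.0046 + 12.6537 = 15.3283
Step 3: Objective decrease = 0.5 * g^T H^(-1) g = 7.6641


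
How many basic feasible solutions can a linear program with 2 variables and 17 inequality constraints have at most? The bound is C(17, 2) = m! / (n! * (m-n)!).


Each vertex corresponds to some choice of n active constraints out of m, so the number of vertices is at most C(m, n) = m! / (n!(m-n)!).
m = 17, n = 2
Numerator: 17 * 16
Denominator: 2! = 2
C(17, 2) = 136


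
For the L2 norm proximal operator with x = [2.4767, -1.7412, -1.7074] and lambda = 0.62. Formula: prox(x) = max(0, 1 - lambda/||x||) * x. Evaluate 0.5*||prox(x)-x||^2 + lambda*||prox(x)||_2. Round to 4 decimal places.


Step 1: Compute ||x||.
||x|| = 3.4758
Step 2: Compute scaling factor.
scale = max(0, 1 - 0.62/3.4758) = 0.8216
Step 3: prox(x) = [2.0349, -1.4306, -1.4028]
||prox(x)|| = 2.8558
Step 4: Proximal objective.
0.5*||prox-x||^2 = 0.1922
lambda*||prox|| = 1.7706
Total = 1.9628


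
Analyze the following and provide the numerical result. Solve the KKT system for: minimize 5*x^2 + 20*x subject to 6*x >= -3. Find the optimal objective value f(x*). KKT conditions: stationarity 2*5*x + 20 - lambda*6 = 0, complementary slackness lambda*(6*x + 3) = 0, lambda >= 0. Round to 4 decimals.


Step 1: Try lambda = 0 (constraint inactive).
x_unc = -20/(2*5) = -2.0
Check: 6*-2.0 = -12.0 < -3 -- violated!
Step 2: Constraint must be active: 6*x = -3
x* = -3/6 = -0.5
lambda = (2*5*(-0.5) + 20)/6 = 2.5
Step 3: Compute optimal value.
f(x*) = 5*(-0.5)^2 + 20*(-0.5) = -8.75


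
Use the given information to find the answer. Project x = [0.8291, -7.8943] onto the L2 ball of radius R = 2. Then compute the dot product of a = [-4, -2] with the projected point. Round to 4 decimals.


Step 1: Compute ||x|| (intermediates to 6 decimals).
||x|| = sqrt(0.8291^2 + (-7.8943)^2) = 7.937719
Step 2: Project.
Since ||x|| > R, scale = R/||x|| = 2/7.937719 = 0.251962, proj(x) = scale * x
proj(x) = [0.208902, -1.989064]
Step 3: Dot product.
a^T * proj(x) = -4*0.208902 - 2*(-1.989064) = 3.1425


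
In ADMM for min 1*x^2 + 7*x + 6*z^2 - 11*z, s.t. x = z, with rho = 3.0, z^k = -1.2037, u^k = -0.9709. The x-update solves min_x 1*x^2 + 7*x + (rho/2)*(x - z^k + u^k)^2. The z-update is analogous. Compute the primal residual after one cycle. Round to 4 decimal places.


ADMM iteration with rho = 3.0, z^k = -1.2037, u^k = -0.9709
Step 1: x-update.
Minimize 1*x^2 + 7*x + (3.0/2)*(x + 1.2037 - 0.9709)^2
FOC: (2*1 + 3.0)*x = -7 + 3.0*(-1.2037 + 0.9709)
x^{k+1} = -1.5397
Step 2: z-update.
Minimize 6*z^2 - 11*z + (3.0/2)*(-1.5397 - z - 0.9709)^2
FOC: (2*6 + 3.0)*z = 11 + 3.0*(-1.5397 - 0.9709)
z^{k+1} = 0.2312
Step 3: u-update.
u^{k+1} = -0.9709 - 1.5397 - 0.2312 = -2.7418
Step 4: Primal residual = |-1.5397 - 0.2312| = 1.7709


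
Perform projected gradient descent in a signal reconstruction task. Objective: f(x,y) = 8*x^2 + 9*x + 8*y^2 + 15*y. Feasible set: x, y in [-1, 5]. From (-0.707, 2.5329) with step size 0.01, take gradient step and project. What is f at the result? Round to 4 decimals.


Step 1: Compute gradient at (-0.707, 2.5329).
grad_x = 2*8*-0.707 + 9 = -2.312
grad_y = 2*8*2.5329 + 15 = 55.5264
Step 2: Gradient step.
x_raw = -0.707 - 0.01*-2.312 = -0.6839
y_raw = 2.5329 - 0.01*55.5264 = 1.9776
Step 3: Project onto [-1, 5].
x_proj = clip(-0.6839) = -0.6839
y_proj = clip(1.9776) = 1.9776
Step 4: Evaluate f.
f(-0.6839, 1.9776) = 58.5395


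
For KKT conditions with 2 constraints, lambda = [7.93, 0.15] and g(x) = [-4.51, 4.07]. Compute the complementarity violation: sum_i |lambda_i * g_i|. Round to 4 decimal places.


KKT complementary slackness check:
lambda_1 * g_1 = 7.93 * -4.51 = -35.7643
lambda_2 * g_2 = 0.15 * 4.07 = 0.6105
Total violation = 35.7643 + 0.6105 = 36.3748


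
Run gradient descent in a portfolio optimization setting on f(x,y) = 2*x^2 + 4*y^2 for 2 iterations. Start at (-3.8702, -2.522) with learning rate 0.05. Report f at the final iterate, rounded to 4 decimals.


Gradient descent on f(x,y) = 2*x^2 + 4*y^2.
Starting point: (-3.8702, -2.522), alpha = 0.05
Step 1: grad_x = 2*2*-3.8702 = -15.4808, grad_y = 2*4*-2.522 = -20.176
  x_1 = -3.8702 - 0.05*-15.4808 = -3.0962
  y_1 = -2.522 - 0.05*-20.176 = -1.5132
Step 2: grad_x = 2*2*-3.0962 = -12.3846, grad_y = 2*4*-1.5132 = -12.1056
  x_2 = -3.0962 - 0.05*-12.3846 = -2.4769
  y_2 = -1.5132 - 0.05*-12.1056 = -0.9079
f(-2.4769, -0.9079) = 2*(-2.4769)^2 + 4*(-0.9079)^2 = 15.5676


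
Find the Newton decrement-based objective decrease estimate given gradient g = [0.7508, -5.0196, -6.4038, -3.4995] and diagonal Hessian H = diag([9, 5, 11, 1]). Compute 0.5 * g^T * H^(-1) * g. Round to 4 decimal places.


Step 1: H is diagonal, so H^(-1) * g = [0.0834, -1.0039, -0.5822, -3.4995].
Step 2: g^T H^(-1) g = sum_i g_i^2 / H_ii
  = (0.7508)^2/9 + (-5.0196)^2/5 + (-6.4038)^2/11 + (-3.4995)^2/1
  = 0.0626 + 5.0393 + 3.7281 + 12.2465 = 21.0765
Step 3: Objective decrease = 0.5 * g^T H^(-1) g = 10.5382


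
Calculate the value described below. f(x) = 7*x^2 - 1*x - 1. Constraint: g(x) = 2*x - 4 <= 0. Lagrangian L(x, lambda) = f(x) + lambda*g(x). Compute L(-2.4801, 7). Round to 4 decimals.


Step 1: Evaluate f(x).
f(-2.4801) = 7*(-2.4801)^2 - 1*(-2.4801) - 1 = 44.5364
Step 2: Evaluate g(x).
g(-2.4801) = 2*-2.4801 - 4 = -8.9602
Step 3: Compute Lagrangian.
L = 44.5364 + 7*-8.9602 = -18.185


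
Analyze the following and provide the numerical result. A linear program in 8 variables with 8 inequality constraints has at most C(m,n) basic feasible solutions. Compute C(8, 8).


Each vertex corresponds to some choice of n active constraints out of m, so the number of vertices is at most C(m, n) = m! / (n!(m-n)!).
m = 8, n = 8
Numerator: 8 * 7 * 6 * 5 * 4 * 3 * 2 * 1
Denominator: 8! = 40320
C(8, 8) = 1


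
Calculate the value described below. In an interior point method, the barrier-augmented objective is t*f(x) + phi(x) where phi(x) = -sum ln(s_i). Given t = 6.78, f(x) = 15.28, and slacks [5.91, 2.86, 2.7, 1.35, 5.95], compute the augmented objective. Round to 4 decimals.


Step 1: Compute log-barrier.
ln values: [1.7766, 1.0508, 0.9933, 0.3001, 1.7834]
phi = -(1.7766 + 1.0508 + 0.9933 + 0.3001 + 1.7834) = -5.9042
Step 2: Compute augmented objective.
t*f(x) = 6.78*15.28 = 103.5984
Total = 103.5984 - 5.9042 = 97.6942


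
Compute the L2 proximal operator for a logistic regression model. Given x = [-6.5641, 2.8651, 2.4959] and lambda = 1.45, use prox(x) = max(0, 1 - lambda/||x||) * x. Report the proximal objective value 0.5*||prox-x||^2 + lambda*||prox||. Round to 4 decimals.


Step 1: Compute ||x||.
||x|| = 7.5846
Step 2: Compute scaling factor.
scale = max(0, 1 - 1.45/7.5846) = 0.8088
Step 3: prox(x) = [-5.3092, 2.3174, 2.0187]
||prox(x)|| = 6.1346
Step 4: Proximal objective.
0.5*||prox-x||^2 = 1.0513
lambda*||prox|| = 8.8952
Total = 9.9464


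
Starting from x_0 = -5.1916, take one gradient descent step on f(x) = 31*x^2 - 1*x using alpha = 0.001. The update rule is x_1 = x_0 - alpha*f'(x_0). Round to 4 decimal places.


We compute the gradient at x_0 and apply the update.
f'(x) = 62*x - 1
f'(-5.1916) = 62*-5.1916 - 1 = -322.8792
x_1 = -5.1916 - 0.001*-322.8792 = -4.8687


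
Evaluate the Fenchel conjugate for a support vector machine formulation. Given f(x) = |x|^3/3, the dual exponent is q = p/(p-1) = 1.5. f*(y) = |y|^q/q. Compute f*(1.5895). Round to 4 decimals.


The conjugate exponent q satisfies 1/p + 1/q = 1.
p = 3, so q = 3/(3 - 1) = 1.5
|y|^q = 1.5895^1.5 = 2.004
f*(1.5895) = 2.004 / 1.5 = 1.336


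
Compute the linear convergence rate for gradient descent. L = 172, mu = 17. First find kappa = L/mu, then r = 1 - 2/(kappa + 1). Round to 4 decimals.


Step 1: Compute the condition number.
kappa = L/mu = 172/17 = 10.1176
Step 2: Compute the convergence rate.
r = 1 - 2/(kappa + 1) = 1 - 2*mu/(L + mu) = (L - mu)/(L + mu) = 155/189 = 0.8201


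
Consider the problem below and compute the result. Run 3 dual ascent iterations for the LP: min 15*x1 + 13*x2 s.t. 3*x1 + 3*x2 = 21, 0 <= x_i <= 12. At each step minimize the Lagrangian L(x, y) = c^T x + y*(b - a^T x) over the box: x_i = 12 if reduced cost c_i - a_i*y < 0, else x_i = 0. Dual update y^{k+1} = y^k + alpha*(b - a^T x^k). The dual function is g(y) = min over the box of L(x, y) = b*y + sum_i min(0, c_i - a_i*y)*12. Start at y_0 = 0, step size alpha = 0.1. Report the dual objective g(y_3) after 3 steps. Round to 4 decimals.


Dual ascent for LP: min 15*x1 + 13*x2, 3*x1 + 3*x2 = 21, 0 <= x_i <= 12
Step 1: y^k = 0.0, reduced costs: (15.0, 13.0)
  x^k = (0.0, 0.0), subgradient = b - a^T x = 21.0
  y^{k+1} = 0.0 + 0.1*21.0 = 2.1
Step 2: y^k = 2.1, reduced costs: (8.7, 6.7)
  x^k = (0.0, 0.0), subgradient = b - a^T x = 21.0
  y^{k+1} = 2.1 + 0.1*21.0 = 4.2
Step 3: y^k = 4.2, reduced costs: (2.4, 0.4)
  x^k = (0.0, 0.0), subgradient = b - a^T x = 21.0
  y^{k+1} = 4.2 + 0.1*21.0 = 6.3
Dual objective at y_3 = 6.3: reduced costs (-3.9, -5.9), box minimizer x = (12.0, 12.0)
g(y_3) = b*y + (c1 - a1*y)*x1 + (c2 - a2*y)*x2 = 21*6.3 + (-3.9)*12.0 + (-5.9)*12.0 = 132.3 - 46.8 - 70.8 = 14.7


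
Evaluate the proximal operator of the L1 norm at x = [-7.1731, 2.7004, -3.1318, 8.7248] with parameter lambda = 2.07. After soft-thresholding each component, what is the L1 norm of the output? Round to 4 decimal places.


Soft-thresholding with lambda = 2.07:
prox(-7.1731) = sign(-7.1731)*max(|-7.1731| - 2.07, 0) = -5.1031
prox(2.7004) = sign(2.7004)*max(|2.7004| - 2.07, 0) = 0.6304
prox(-3.1318) = sign(-3.1318)*max(|-3.1318| - 2.07, 0) = -1.0618
prox(8.7248) = sign(8.7248)*max(|8.7248| - 2.07, 0) = 6.6548
prox(x) = [-5.1031, 0.6304, -1.0618, 6.6548]
||prox(x)||_1 = 5.1031 + 0.6304 + 1.0618 + 6.6548 = 13.4501


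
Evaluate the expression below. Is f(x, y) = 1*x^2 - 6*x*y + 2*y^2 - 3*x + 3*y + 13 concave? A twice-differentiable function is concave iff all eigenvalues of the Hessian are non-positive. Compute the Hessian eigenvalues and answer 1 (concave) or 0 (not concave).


The Hessian of f(x,y) = 1*x^2 - 6*x*y + 2*y^2 - 3*x + 3*y + 13 is:
H = [[2, -6], [-6, 4]]
Trace = 2 + 4 = 6
Determinant = 2*4 - (-6)^2 = -28
Discriminant = (6)^2 - 4*-28 = 148.0
Eigenvalues: lambda_1 = -3.0828, lambda_2 = 9.0828
The function is not concave.

0


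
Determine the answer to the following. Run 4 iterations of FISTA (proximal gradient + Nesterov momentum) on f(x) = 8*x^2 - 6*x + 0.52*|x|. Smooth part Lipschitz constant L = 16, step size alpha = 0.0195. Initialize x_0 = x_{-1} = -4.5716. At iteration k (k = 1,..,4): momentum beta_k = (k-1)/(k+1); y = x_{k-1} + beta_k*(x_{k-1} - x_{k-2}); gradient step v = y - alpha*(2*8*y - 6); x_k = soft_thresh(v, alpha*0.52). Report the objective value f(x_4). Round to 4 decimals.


FISTA on f(x) = 8*x^2 - 6*x + 0.52*|x|
L = 16, alpha = 0.0195
Iteration 1: beta = 0.0, y = -4.5716 + 0.0*(-4.5716 + 4.5716) = -4.5716
  grad(y) = -79.1456, v = y - alpha*grad = -3.0283
  prox(v) = soft_thresh(-3.0283, 0.0101) = -3.0181
Iteration 2: beta = 0.3333, y = -3.0181 + 0.3333*(-3.0181 + 4.5716) = -2.5003
  grad(y) = -46.0047, v = y - alpha*grad = -1.6032
  prox(v) = soft_thresh(-1.6032, 0.0101) = -1.5931
Iteration 3: beta = 0.5, y = -1.5931 + 0.5*(-1.5931 + 3.0181) = -0.8805
  grad(y) = -20.0885, v = y - alpha*grad = -0.4888
  prox(v) = soft_thresh(-0.4888, 0.0101) = -0.4787
Iteration 4: beta = 0.6, y = -0.4787 + 0.6*(-0.4787 + 1.5931) = 0.19
  grad(y) = -2.9605, v = y - alpha*grad = 0.2477
  prox(v) = soft_thresh(0.2477, 0.0101) = 0.2376
f(x_4) = 8*0.2376^2 - 6*0.2376 + 0.52*|0.2376| = -0.8504


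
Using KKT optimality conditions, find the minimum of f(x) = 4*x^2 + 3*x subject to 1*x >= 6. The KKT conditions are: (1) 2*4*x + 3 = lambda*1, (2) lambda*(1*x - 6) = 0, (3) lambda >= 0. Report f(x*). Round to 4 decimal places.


Step 1: Try lambda = 0 (constraint inactive).
x_unc = -3/(2*4) = -0.375
Check: 1*-0.375 = -0.375 < 6 -- violated!
Step 2: Constraint must be active: 1*x = 6
x* = 6/1 = 6.0
lambda = (2*4*6.0 + 3)/1 = 51.0
Step 3: Compute optimal value.
f(x*) = 4*6.0^2 + 3*6.0 = 162.0


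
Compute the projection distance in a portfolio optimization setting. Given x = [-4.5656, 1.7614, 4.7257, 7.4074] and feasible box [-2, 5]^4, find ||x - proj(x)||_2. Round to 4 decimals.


Project each component onto [-2, 5].
clip(-4.5656) = -2.0, clip(1.7614) = 1.7614, clip(4.7257) = 4.7257, clip(7.4074) = 5.0
Projection = [-2.0, 1.7614, 4.7257, 5.0]
Squared diffs: [6.5823, 0.0, 0.0, 5.7956]
Distance = sqrt(12.3779) = 3.5182


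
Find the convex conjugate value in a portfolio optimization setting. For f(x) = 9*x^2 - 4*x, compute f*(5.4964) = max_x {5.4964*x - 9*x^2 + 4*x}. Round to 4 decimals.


f*(y) = sup_x {y*x - a*x^2 - b*x} = sup_x {(y-b)*x - a*x^2}
FOC: (y - b) - 2a*x = 0 => x* = (y - b)/(2a)
x* = (5.4964 + 4)/(2*9) = 0.5276
f*(5.4964) = (y-b)^2/(4a) = (5.4964 + 4)^2/(4*9)
= 90.1816/36 = 2.505


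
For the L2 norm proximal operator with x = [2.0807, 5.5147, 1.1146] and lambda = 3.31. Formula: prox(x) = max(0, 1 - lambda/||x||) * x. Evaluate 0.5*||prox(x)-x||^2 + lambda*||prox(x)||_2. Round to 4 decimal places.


Step 1: Compute ||x||.
||x|| = 5.9986
Step 2: Compute scaling factor.
scale = max(0, 1 - 3.31/5.9986) = 0.4482
Step 3: prox(x) = [0.9326, 2.4717, 0.4996]
||prox(x)|| = 2.6886
Step 4: Proximal objective.
0.5*||prox-x||^2 = 5.4781
lambda*||prox|| = 8.8993
Total = 14.3774


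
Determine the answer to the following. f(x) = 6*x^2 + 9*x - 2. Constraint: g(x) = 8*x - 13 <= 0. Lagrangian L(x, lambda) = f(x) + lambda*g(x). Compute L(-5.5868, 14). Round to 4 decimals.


Step 1: Evaluate f(x).
f(-5.5868) = 6*(-5.5868)^2 + 9*(-5.5868) - 2 = 134.9928
Step 2: Evaluate g(x).
g(-5.5868) = 8*-5.5868 - 13 = -57.6944
Step 3: Compute Lagrangian.
L = 134.9928 + 14*-57.6944 = -672.7288


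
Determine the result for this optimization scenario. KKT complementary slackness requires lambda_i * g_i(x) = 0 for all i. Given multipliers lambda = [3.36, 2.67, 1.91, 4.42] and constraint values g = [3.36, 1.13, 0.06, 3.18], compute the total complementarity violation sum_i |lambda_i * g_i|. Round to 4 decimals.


KKT complementary slackness check:
lambda_1 * g_1 = 3.36 * 3.36 = 11.2896
lambda_2 * g_2 = 2.67 * 1.13 = 3.0171
lambda_3 * g_3 = 1.91 * 0.06 = 0.1146
lambda_4 * g_4 = 4.42 * 3.18 = 14.0556
Total violation = 11.2896 + 3.0171 + 0.1146 + 14.0556 = 28.4769


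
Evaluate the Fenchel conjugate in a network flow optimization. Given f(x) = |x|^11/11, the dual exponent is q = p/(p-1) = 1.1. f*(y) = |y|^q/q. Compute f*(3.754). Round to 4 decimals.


The conjugate exponent q satisfies 1/p + 1/q = 1.
p = 11, so q = 11/(11 - 1) = 1.1
|y|^q = 3.754^1.1 = 4.2849
f*(3.754) = 4.2849 / 1.1 = 3.8954


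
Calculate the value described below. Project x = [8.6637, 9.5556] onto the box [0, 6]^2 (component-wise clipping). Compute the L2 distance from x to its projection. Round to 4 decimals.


Project each component onto [0, 6].
clip(8.6637) = 6.0, clip(9.5556) = 6.0
Projection = [6.0, 6.0]
Squared diffs: [7.0953, 12.6423]
Distance = sqrt(19.7376) = 4.4427


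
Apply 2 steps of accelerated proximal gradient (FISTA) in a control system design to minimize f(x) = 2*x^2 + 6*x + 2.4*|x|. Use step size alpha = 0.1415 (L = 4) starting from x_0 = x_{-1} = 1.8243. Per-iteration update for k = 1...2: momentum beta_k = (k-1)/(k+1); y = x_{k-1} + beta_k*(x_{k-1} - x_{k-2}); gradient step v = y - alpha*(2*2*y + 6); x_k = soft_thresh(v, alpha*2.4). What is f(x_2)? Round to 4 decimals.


FISTA on f(x) = 2*x^2 + 6*x + 2.4*|x|
L = 4, alpha = 0.1415
Iteration 1: beta = 0.0, y = 1.8243 + 0.0*(1.8243 - 1.8243) = 1.8243
  grad(y) = 13.2972, v = y - alpha*grad = -0.0573
  prox(v) = soft_thresh(-0.0573, 0.3396) = 0.0
Iteration 2: beta = 0.3333, y = 0.0 + 0.3333*(0.0 - 1.8243) = -0.6081
  grad(y) = 3.5676, v = y - alpha*grad = -1.1129
  prox(v) = soft_thresh(-1.1129, 0.3396) = -0.7733
f(x_2) = 2*(-0.7733)^2 + 6*(-0.7733) + 2.4*|-0.7733| = -1.5879


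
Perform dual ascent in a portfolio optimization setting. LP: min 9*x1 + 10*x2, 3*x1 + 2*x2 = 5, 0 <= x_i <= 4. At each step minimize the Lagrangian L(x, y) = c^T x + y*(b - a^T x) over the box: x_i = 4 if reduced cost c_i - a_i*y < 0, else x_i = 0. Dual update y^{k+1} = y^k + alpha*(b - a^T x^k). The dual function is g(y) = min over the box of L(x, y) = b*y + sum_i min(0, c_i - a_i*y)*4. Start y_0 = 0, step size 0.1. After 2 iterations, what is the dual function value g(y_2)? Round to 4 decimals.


Dual ascent for LP: min 9*x1 + 10*x2, 3*x1 + 2*x2 = 5, 0 <= x_i <= 4
Step 1: y^k = 0.0, reduced costs: (9.0, 10.0)
  x^k = (0.0, 0.0), subgradient = b - a^T x = 5.0
  y^{k+1} = 0.0 + 0.1*5.0 = 0.5
Step 2: y^k = 0.5, reduced costs: (7.5, 9.0)
  x^k = (0.0, 0.0), subgradient = b - a^T x = 5.0
  y^{k+1} = 0.5 + 0.1*5.0 = 1.0
Dual objective at y_2 = 1.0: reduced costs (6.0, 8.0), box minimizer x = (0.0, 0.0)
g(y_2) = b*y + (c1 - a1*y)*x1 + (c2 - a2*y)*x2 = 5*1.0 + 6.0*0.0 + 8.0*0.0 = 5.0 + 0.0 + 0.0 = 5.0


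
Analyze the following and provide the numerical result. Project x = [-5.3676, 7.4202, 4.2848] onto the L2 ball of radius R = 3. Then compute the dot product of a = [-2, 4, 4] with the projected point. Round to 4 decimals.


Step 1: Compute ||x|| (intermediates to 6 decimals).
||x|| = sqrt((-5.3676)^2 + 7.4202^2 + 4.2848^2) = 10.110886
Step 2: Project.
Since ||x|| > R, scale = R/||x|| = 3/10.110886 = 0.29671, proj(x) = scale * x
proj(x) = [-1.592621, 2.201648, 1.271343]
Step 3: Dot product.
a^T * proj(x) = -2*(-1.592621) + 4*2.201648 + 4*1.271343 = 17.0772


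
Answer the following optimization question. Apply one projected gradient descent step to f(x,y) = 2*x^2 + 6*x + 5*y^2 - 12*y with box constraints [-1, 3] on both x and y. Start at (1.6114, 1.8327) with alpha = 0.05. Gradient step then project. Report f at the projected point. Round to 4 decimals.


Step 1: Compute gradient at (1.6114, 1.8327).
grad_x = 2*2*1.6114 + 6 = 12.4456
grad_y = 2*5*1.8327 - 12 = 6.327
Step 2: Gradient step.
x_raw = 1.6114 - 0.05*12.4456 = 0.9891
y_raw = 1.8327 - 0.05*6.327 = 1.5164
Step 3: Project onto [-1, 3].
x_proj = clip(0.9891) = 0.9891
y_proj = clip(1.5164) = 1.5164
Step 4: Evaluate f.
f(0.9891, 1.5164) = 1.1918


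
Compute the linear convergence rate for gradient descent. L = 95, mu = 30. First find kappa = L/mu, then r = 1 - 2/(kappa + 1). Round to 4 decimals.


Step 1: Compute the condition number.
kappa = L/mu = 95/30 = 3.1667
Step 2: Compute the convergence rate.
r = 1 - 2/(kappa + 1) = 1 - 2*mu/(L + mu) = (L - mu)/(L + mu) = 65/125 = 0.52


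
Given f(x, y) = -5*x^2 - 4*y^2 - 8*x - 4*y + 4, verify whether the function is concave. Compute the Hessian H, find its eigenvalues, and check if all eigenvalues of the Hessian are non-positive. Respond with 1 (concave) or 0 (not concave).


The Hessian of f(x,y) = -5*x^2 - 4*y^2 - 8*x - 4*y + 4 is:
H = [[-10, 0], [0, -8]]
Trace = -10 - 8 = -18
Determinant = -10*-8 - (0)^2 = 80
Discriminant = (-18)^2 - 4*80 = 4.0
Eigenvalues: lambda_1 = -10.0, lambda_2 = -8.0
The function is concave.

1


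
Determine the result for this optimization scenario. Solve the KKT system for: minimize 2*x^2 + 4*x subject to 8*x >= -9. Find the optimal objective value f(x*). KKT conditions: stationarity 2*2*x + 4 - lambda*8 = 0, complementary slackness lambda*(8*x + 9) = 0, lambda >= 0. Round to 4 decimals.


Step 1: Try lambda = 0 (constraint inactive).
Stationarity: 2*2*x + 4 = 0
x* = -4/(2*2) = -1.0
Check constraint: 8*-1.0 = -8.0 >= -9 -- satisfied.
Step 2: Compute optimal value.
f(x*) = 2*(-1.0)^2 + 4*(-1.0) = -2.0


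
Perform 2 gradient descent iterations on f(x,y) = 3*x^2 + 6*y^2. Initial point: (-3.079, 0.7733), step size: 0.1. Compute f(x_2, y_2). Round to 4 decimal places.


Gradient descent on f(x,y) = 3*x^2 + 6*y^2.
Starting point: (-3.079, 0.7733), alpha = 0.1
Step 1: grad_x = 2*3*-3.079 = -18.474, grad_y = 2*6*0.7733 = 9.2796
  x_1 = -3.079 - 0.1*-18.474 = -1.2316
  y_1 = 0.7733 - 0.1*9.2796 = -0.1547
Step 2: grad_x = 2*3*-1.2316 = -7.3896, grad_y = 2*6*-0.1547 = -1.8559
  x_2 = -1.2316 - 0.1*-7.3896 = -0.4926
  y_2 = -0.1547 - 0.1*-1.8559 = 0.0309
f(-0.4926, 0.0309) = 3*(-0.4926)^2 + 6*0.0309^2 = 0.7338


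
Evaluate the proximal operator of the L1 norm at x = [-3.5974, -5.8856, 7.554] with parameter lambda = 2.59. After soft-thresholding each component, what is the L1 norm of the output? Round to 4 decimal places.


Soft-thresholding with lambda = 2.59:
prox(-3.5974) = sign(-3.5974)*max(|-3.5974| - 2.59, 0) = -1.0074
prox(-5.8856) = sign(-5.8856)*max(|-5.8856| - 2.59, 0) = -3.2956
prox(7.554) = sign(7.554)*max(|7.554| - 2.59, 0) = 4.964
prox(x) = [-1.0074, -3.2956, 4.964]
||prox(x)||_1 = 1.0074 + 3.2956 + 4.964 = 9.267


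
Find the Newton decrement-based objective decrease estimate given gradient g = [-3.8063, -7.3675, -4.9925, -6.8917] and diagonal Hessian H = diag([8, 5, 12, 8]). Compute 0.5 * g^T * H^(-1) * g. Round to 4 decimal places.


Step 1: H is diagonal, so H^(-1) * g = [-0.4758, -1.4735, -0.416, -0.8615].
Step 2: g^T H^(-1) g = sum_i g_i^2 / H_ii
  = (-3.8063)^2/8 + (-7.3675)^2/5 + (-4.9925)^2/12 + (-6.8917)^2/8
  = 1.811 + 10.856 + 2.0771 + 5.9369 = 20.681
Step 3: Objective decrease = 0.5 * g^T H^(-1) g = 10.3405


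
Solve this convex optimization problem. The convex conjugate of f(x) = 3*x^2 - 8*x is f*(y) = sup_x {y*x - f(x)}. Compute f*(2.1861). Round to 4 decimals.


f*(y) = sup_x {y*x - a*x^2 - b*x} = sup_x {(y-b)*x - a*x^2}
FOC: (y - b) - 2a*x = 0 => x* = (y - b)/(2a)
x* = (2.1861 + 8)/(2*3) = 1.6977
f*(2.1861) = (y-b)^2/(4a) = (2.1861 + 8)^2/(4*3)
= 103.7566/12 = 8.6464


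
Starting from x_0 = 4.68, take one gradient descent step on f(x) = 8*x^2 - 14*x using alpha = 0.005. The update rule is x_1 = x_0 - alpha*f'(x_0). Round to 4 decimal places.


We compute the gradient at x_0 and apply the update.
f'(x) = 16*x - 14
f'(4.68) = 16*4.68 - 14 = 60.88
x_1 = 4.68 - 0.005*60.88 = 4.3756


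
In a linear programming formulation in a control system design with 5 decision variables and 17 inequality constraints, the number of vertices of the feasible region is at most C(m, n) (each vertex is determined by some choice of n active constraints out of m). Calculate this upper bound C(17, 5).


Each vertex corresponds to some choice of n active constraints out of m, so the number of vertices is at most C(m, n) = m! / (n!(m-n)!).
m = 17, n = 5
Numerator: 17 * 16 * 15 * 14 * 13
Denominator: 5! = 120
C(17, 5) = 6188


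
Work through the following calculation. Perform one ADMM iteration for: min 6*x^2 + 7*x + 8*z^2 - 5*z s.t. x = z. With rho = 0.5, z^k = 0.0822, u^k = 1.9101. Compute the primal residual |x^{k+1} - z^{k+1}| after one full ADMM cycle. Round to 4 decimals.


ADMM iteration with rho = 0.5, z^k = 0.0822, u^k = 1.9101
Step 1: x-update.
Minimize 6*x^2 + 7*x + (0.5/2)*(x - 0.0822 + 1.9101)^2
FOC: (2*6 + 0.5)*x = -7 + 0.5*(0.0822 - 1.9101)
x^{k+1} = -0.6331
Step 2: z-update.
Minimize 8*z^2 - 5*z + (0.5/2)*(-0.6331 - z + 1.9101)^2
FOC: (2*8 + 0.5)*z = 5 + 0.5*(-0.6331 + 1.9101)
z^{k+1} = 0.3417
Step 3: u-update.
u^{k+1} = 1.9101 - 0.6331 - 0.3417 = 0.9353
Step 4: Primal residual = |-0.6331 - 0.3417| = 0.9748


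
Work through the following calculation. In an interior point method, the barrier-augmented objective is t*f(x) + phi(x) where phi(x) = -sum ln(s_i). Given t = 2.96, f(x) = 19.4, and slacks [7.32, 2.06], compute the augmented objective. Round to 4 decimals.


Step 1: Compute log-barrier.
ln values: [1.9906, 0.7227]
phi = -(1.9906 + 0.7227) = -2.7133
Step 2: Compute augmented objective.
t*f(x) = 2.96*19.4 = 57.424
Total = 57.424 - 2.7133 = 54.7107


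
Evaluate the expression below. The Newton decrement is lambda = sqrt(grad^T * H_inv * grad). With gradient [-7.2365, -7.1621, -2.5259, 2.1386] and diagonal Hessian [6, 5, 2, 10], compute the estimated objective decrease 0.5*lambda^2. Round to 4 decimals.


Step 1: H is diagonal, so H^(-1) * g = [-1.2061, -1.4324, -1.263, 0.2139].
Step 2: g^T H^(-1) g = sum_i g_i^2 / H_ii
  = (-7.2365)^2/6 + (-7.1621)^2/5 + (-2.5259)^2/2 + (2.1386)^2/10
  = 8.7278 + 10.2591 + 3.1901 + 0.4574 = 22.6344
Step 3: Objective decrease = 0.5 * g^T H^(-1) g = 11.3172


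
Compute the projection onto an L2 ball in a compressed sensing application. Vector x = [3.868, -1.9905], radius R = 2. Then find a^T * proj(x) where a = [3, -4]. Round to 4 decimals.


Step 1: Compute ||x|| (intermediates to 6 decimals).
||x|| = sqrt(3.868^2 + (-1.9905)^2) = 4.350117
Step 2: Project.
Since ||x|| > R, scale = R/||x|| = 2/4.350117 = 0.459758, proj(x) = scale * x
proj(x) = [1.778344, -0.915148]
Step 3: Dot product.
a^T * proj(x) = 3*1.778344 - 4*(-0.915148) = 8.9956


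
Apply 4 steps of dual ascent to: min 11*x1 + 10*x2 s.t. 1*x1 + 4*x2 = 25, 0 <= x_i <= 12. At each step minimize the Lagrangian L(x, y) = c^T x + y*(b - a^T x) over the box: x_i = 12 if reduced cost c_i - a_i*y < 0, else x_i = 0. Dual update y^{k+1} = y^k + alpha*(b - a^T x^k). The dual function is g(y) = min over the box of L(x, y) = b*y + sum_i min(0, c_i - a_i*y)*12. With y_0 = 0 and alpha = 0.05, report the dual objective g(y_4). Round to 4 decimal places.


Dual ascent for LP: min 11*x1 + 10*x2, 1*x1 + 4*x2 = 25, 0 <= x_i <= 12
Step 1: y^k = 0.0, reduced costs: (11.0, 10.0)
  x^k = (0.0, 0.0), subgradient = b - a^T x = 25.0
  y^{k+1} = 0.0 + 0.05*25.0 = 1.25
Step 2: y^k = 1.25, reduced costs: (9.75, 5.0)
  x^k = (0.0, 0.0), subgradient = b - a^T x = 25.0
  y^{k+1} = 1.25 + 0.05*25.0 = 2.5
Step 3: y^k = 2.5, reduced costs: (8.5, 0.0)
  x^k = (0.0, 0.0), subgradient = b - a^T x = 25.0
  y^{k+1} = 2.5 + 0.05*25.0 = 3.75
Step 4: y^k = 3.75, reduced costs: (7.25, -5.0)
  x^k = (0.0, 12.0), subgradient = b - a^T x = -23.0
  y^{k+1} = 3.75 + 0.05*-23.0 = 2.6
Dual objective at y_4 = 2.6: reduced costs (8.4, -0.4), box minimizer x = (0.0, 12.0)
g(y_4) = b*y + (c1 - a1*y)*x1 + (c2 - a2*y)*x2 = 25*2.6 + 8.4*0.0 + (-0.4)*12.0 = 65.0 + 0.0 - 4.8 = 60.2


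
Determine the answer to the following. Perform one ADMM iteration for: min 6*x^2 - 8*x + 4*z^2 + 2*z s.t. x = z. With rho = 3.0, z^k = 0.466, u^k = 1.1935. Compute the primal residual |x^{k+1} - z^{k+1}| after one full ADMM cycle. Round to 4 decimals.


ADMM iteration with rho = 3.0, z^k = 0.466, u^k = 1.1935
Step 1: x-update.
Minimize 6*x^2 - 8*x + (3.0/2)*(x - 0.466 + 1.1935)^2
FOC: (2*6 + 3.0)*x = 8 + 3.0*(0.466 - 1.1935)
x^{k+1} = 0.3878
Step 2: z-update.
Minimize 4*z^2 + 2*z + (3.0/2)*(0.3878 - z + 1.1935)^2
FOC: (2*4 + 3.0)*z = -2 + 3.0*(0.3878 + 1.1935)
z^{k+1} = 0.2495
Step 3: u-update.
u^{k+1} = 1.1935 + 0.3878 - 0.2495 = 1.3319
Step 4: Primal residual = |0.3878 - 0.2495| = 0.1384


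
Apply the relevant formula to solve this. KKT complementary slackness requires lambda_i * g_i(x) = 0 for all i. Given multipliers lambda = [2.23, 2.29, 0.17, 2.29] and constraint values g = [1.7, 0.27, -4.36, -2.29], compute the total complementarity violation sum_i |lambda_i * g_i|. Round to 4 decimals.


KKT complementary slackness check:
lambda_1 * g_1 = 2.23 * 1.7 = 3.791
lambda_2 * g_2 = 2.29 * 0.27 = 0.6183
lambda_3 * g_3 = 0.17 * -4.36 = -0.7412
lambda_4 * g_4 = 2.29 * -2.29 = -5.2441
Total violation = 3.791 + 0.6183 + 0.7412 + 5.2441 = 10.3946


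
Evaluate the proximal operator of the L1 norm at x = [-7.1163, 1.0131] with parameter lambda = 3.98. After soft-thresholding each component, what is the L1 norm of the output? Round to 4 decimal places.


Soft-thresholding with lambda = 3.98:
prox(-7.1163) = sign(-7.1163)*max(|-7.1163| - 3.98, 0) = -3.1363
prox(1.0131) = sign(1.0131)*max(|1.0131| - 3.98, 0) = 0.0
prox(x) = [-3.1363, 0.0]
||prox(x)||_1 = 3.1363 + 0.0 = 3.1363


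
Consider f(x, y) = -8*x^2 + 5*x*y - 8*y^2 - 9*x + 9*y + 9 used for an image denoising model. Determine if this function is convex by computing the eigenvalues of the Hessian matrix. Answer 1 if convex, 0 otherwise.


The Hessian of f(x,y) = -8*x^2 + 5*x*y - 8*y^2 - 9*x + 9*y + 9 is:
H = [[-16, 5], [5, -16]]
Trace = -16 - 16 = -32
Determinant = -16*-16 - (5)^2 = 231
Discriminant = (-32)^2 - 4*231 = 100.0
Eigenvalues: lambda_1 = -21.0, lambda_2 = -11.0
The function is not convex.

0


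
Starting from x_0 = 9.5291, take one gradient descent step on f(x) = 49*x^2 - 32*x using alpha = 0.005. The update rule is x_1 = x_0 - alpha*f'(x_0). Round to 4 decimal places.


We compute the gradient at x_0 and apply the update.
f'(x) = 98*x - 32
f'(9.5291) = 98*9.5291 - 32 = 901.8518
x_1 = 9.5291 - 0.005*901.8518 = 5.0198


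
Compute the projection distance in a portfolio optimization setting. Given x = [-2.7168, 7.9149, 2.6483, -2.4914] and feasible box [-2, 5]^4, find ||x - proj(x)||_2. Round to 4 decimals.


Project each component onto [-2, 5].
clip(-2.7168) = -2.0, clip(7.9149) = 5.0, clip(2.6483) = 2.6483, clip(-2.4914) = -2.0
Projection = [-2.0, 5.0, 2.6483, -2.0]
Squared diffs: [0.5138, 8.4966, 0.0, 0.2415]
Distance = sqrt(9.2519) = 3.0417


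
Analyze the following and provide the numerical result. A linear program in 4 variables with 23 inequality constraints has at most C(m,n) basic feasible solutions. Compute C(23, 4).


Each vertex corresponds to some choice of n active constraints out of m, so the number of vertices is at most C(m, n) = m! / (n!(m-n)!).
m = 23, n = 4
Numerator: 23 * 22 * 21 * 20
Denominator: 4! = 24
C(23, 4) = 8855


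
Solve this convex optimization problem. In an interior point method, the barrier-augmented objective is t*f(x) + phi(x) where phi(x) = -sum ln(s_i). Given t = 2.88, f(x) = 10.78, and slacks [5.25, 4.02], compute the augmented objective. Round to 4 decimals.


Step 1: Compute log-barrier.
ln values: [1.6582, 1.3913]
phi = -(1.6582 + 1.3913) = -3.0495
Step 2: Compute augmented objective.
t*f(x) = 2.88*10.78 = 31.0464
Total = 31.0464 - 3.0495 = 27.9969


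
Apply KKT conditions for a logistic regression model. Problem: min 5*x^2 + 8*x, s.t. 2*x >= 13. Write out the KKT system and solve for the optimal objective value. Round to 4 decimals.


Step 1: Try lambda = 0 (constraint inactive).
x_unc = -8/(2*5) = -0.8
Check: 2*-0.8 = -1.6 < 13 -- violated!
Step 2: Constraint must be active: 2*x = 13
x* = 13/2 = 6.5
lambda = (2*5*6.5 + 8)/2 = 36.5
Step 3: Compute optimal value.
f(x*) = 5*6.5^2 + 8*6.5 = 263.25


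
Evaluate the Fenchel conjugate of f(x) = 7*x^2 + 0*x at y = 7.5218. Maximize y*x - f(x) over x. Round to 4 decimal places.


f*(y) = sup_x {y*x - a*x^2 - b*x} = sup_x {(y-b)*x - a*x^2}
FOC: (y - b) - 2a*x = 0 => x* = (y - b)/(2a)
x* = (7.5218 - 0)/(2*7) = 0.5373
f*(7.5218) = (y-b)^2/(4a) = (7.5218 - 0)^2/(4*7)
= 56.5775/28 = 2.0206


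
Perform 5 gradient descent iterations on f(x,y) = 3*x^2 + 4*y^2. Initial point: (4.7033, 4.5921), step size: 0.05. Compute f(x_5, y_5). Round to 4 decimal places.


Gradient descent on f(x,y) = 3*x^2 + 4*y^2.
Starting point: (4.7033, 4.5921), alpha = 0.05
Step 1: grad_x = 2*3*4.7033 = 28.2198, grad_y = 2*4*4.5921 = 36.7368
  x_1 = 4.7033 - 0.05*28.2198 = 3.2923
  y_1 = 4.5921 - 0.05*36.7368 = 2.7553
Step 2: grad_x = 2*3*3.2923 = 19.7539, grad_y = 2*4*2.7553 = 22.0421
  x_2 = 3.2923 - 0.05*19.7539 = 2.3046
  y_2 = 2.7553 - 0.05*22.0421 = 1.6532
Step 3: grad_x = 2*3*2.3046 = 13.8277, grad_y = 2*4*1.6532 = 13.2252
  x_3 = 2.3046 - 0.05*13.8277 = 1.6132
  y_3 = 1.6532 - 0.05*13.2252 = 0.9919
Step 4: grad_x = 2*3*1.6132 = 9.6794, grad_y = 2*4*0.9919 = 7.9351
  x_4 = 1.6132 - 0.05*9.6794 = 1.1293
  y_4 = 0.9919 - 0.05*7.9351 = 0.5951
Step 5: grad_x = 2*3*1.1293 = 6.7756, grad_y = 2*4*0.5951 = 4.7611
  x_5 = 1.1293 - 0.05*6.7756 = 0.7905
  y_5 = 0.5951 - 0.05*4.7611 = 0.3571
f(0.7905, 0.3571) = 3*0.7905^2 + 4*0.3571^2 = 2.3846


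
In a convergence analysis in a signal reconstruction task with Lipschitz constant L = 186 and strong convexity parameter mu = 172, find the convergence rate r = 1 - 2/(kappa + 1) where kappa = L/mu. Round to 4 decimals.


Step 1: Compute the condition number.
kappa = L/mu = 186/172 = 1.0814
Step 2: Compute the convergence rate.
r = 1 - 2/(kappa + 1) = 1 - 2*mu/(L + mu) = (L - mu)/(L + mu) = 14/358 = 0.0391


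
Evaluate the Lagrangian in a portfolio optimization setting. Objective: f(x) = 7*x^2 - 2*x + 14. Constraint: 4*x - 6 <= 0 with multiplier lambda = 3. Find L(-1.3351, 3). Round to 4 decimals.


Step 1: Evaluate f(x).
f(-1.3351) = 7*(-1.3351)^2 - 2*(-1.3351) + 14 = 29.1476
Step 2: Evaluate g(x).
g(-1.3351) = 4*-1.3351 - 6 = -11.3404
Step 3: Compute Lagrangian.
L = 29.1476 + 3*-11.3404 = -4.8736


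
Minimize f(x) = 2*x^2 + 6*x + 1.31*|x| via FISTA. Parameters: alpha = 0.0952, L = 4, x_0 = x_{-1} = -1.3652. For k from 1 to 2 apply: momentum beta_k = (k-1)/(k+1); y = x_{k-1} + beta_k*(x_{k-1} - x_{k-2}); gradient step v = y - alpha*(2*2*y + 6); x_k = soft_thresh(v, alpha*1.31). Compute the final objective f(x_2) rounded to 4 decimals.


FISTA on f(x) = 2*x^2 + 6*x + 1.31*|x|
L = 4, alpha = 0.0952
Iteration 1: beta = 0.0, y = -1.3652 + 0.0*(-1.3652 + 1.3652) = -1.3652
  grad(y) = 0.5392, v = y - alpha*grad = -1.4165
  prox(v) = soft_thresh(-1.4165, 0.1247) = -1.2918
Iteration 2: beta = 0.3333, y = -1.2918 + 0.3333*(-1.2918 + 1.3652) = -1.2674
  grad(y) = 0.9306, v = y - alpha*grad = -1.3559
  prox(v) = soft_thresh(-1.3559, 0.1247) = -1.2312
f(x_2) = 2*(-1.2312)^2 + 6*(-1.2312) + 1.31*|-1.2312| = -2.7426


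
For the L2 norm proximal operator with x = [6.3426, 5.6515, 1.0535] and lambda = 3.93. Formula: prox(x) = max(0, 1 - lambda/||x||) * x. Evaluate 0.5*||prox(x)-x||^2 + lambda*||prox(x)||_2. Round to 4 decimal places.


Step 1: Compute ||x||.
||x|| = 8.5603
Step 2: Compute scaling factor.
scale = max(0, 1 - 3.93/8.5603) = 0.5409
Step 3: prox(x) = [3.4307, 3.0569, 0.5698]
||prox(x)|| = 4.6303
Step 4: Proximal objective.
0.5*||prox-x||^2 = 7.7225
lambda*||prox|| = 18.1971
Total = 25.9193


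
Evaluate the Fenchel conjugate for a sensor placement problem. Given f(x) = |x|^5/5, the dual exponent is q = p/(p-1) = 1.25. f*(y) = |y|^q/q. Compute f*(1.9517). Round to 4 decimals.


The conjugate exponent q satisfies 1/p + 1/q = 1.
p = 5, so q = 5/(5 - 1) = 1.25
|y|^q = 1.9517^1.25 = 2.3068
f*(1.9517) = 2.3068 / 1.25 = 1.8455


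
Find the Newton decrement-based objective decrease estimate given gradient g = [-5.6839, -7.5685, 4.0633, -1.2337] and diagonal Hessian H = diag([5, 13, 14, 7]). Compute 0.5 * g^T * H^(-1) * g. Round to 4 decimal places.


Step 1: H is diagonal, so H^(-1) * g = [-1.1368, -0.5822, 0.2902, -0.1762].
Step 2: g^T H^(-1) g = sum_i g_i^2 / H_ii
  = (-5.6839)^2/5 + (-7.5685)^2/13 + (4.0633)^2/14 + (-1.2337)^2/7
  = 6.4613 + 4.4063 + 1.1793 + 0.2174 = 12.2644
Step 3: Objective decrease = 0.5 * g^T H^(-1) g = 6.1322


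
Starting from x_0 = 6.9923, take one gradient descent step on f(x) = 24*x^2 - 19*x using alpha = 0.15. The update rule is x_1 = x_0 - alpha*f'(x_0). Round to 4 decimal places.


We compute the gradient at x_0 and apply the update.
f'(x) = 48*x - 19
f'(6.9923) = 48*6.9923 - 19 = 316.6304
x_1 = 6.9923 - 0.15*316.6304 = -40.5023


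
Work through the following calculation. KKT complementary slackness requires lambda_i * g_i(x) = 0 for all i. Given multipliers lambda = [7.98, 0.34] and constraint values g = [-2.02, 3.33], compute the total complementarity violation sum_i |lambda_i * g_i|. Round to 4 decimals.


KKT complementary slackness check:
lambda_1 * g_1 = 7.98 * -2.02 = -16.1196
lambda_2 * g_2 = 0.34 * 3.33 = 1.1322
Total violation = 16.1196 + 1.1322 = 17.2518


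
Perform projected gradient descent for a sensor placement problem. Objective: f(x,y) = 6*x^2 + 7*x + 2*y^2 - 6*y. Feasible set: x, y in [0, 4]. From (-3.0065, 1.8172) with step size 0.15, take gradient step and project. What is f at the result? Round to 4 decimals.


Step 1: Compute gradient at (-3.0065, 1.8172).
grad_x = 2*6*-3.0065 + 7 = -29.078
grad_y = 2*2*1.8172 - 6 = 1.2688
Step 2: Gradient step.
x_raw = -3.0065 - 0.15*-29.078 = 1.3552
y_raw = 1.8172 - 0.15*1.2688 = 1.6269
Step 3: Project onto [0, 4].
x_proj = clip(1.3552) = 1.3552
y_proj = clip(1.6269) = 1.6269
Step 4: Evaluate f.
f(1.3552, 1.6269) = 16.038
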